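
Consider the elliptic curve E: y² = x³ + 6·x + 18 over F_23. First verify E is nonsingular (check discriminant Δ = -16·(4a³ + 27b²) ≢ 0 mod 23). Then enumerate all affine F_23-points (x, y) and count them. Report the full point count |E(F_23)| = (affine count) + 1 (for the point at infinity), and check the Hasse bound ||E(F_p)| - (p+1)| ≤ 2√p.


Affine points = {(0, 8), (0, 15), (1, 5), (1, 18), (5, 9), (5, 14), (7, 9), (7, 14), (8, 7), (8, 16), (11, 9), (11, 14), (12, 1), (12, 22), (13, 4), (13, 19), (16, 1), (16, 22), (18, 1), (18, 22)}; affine count = 20; |E(F_23)| = 21.

Discriminant check: Δ ∝ 4a³ + 27b² = 4·6³ + 27·18² = 4·216 + 27·324 ≡ 21 (mod 23). Nonzero ⇒ E is nonsingular.
For each x ∈ F_23, compute rhs = x³ + 6·x + 18 mod 23, then count y ∈ F_23 with y² ≡ rhs.
  x = 0: rhs = 18, matching y values: 8, 15 (2 points).
  x = 1: rhs = 2, matching y values: 5, 18 (2 points).
  x = 2: rhs = 15, matching y values: none (0 points).
  x = 3: rhs = 17, matching y values: none (0 points).
  x = 4: rhs = 14, matching y values: none (0 points).
  x = 5: rhs = 12, matching y values: 9, 14 (2 points).
  x = 6: rhs = 17, matching y values: none (0 points).
  x = 7: rhs = 12, matching y values: 9, 14 (2 points).
  x = 8: rhs = 3, matching y values: 7, 16 (2 points).
  x = 9: rhs = 19, matching y values: none (0 points).
  x = 10: rhs = 20, matching y values: none (0 points).
  x = 11: rhs = 12, matching y values: 9, 14 (2 points).
  x = 12: rhs = 1, matching y values: 1, 22 (2 points).
  x = 13: rhs = 16, matching y values: 4, 19 (2 points).
  x = 14: rhs = 17, matching y values: none (0 points).
  x = 15: rhs = 10, matching y values: none (0 points).
  x = 16: rhs = 1, matching y values: 1, 22 (2 points).
  x = 17: rhs = 19, matching y values: none (0 points).
  x = 18: rhs = 1, matching y values: 1, 22 (2 points).
  x = 19: rhs = 22, matching y values: none (0 points).
  x = 20: rhs = 19, matching y values: none (0 points).
  x = 21: rhs = 21, matching y values: none (0 points).
  x = 22: rhs = 11, matching y values: none (0 points).
Total affine count: 20.
Full point count |E(F_23)| = 20 + 1 = 21.
Hasse bound: |21 − (23+1)| = |-3| = 3 ≤ 2√23 ≈ 9.5917 ✓.


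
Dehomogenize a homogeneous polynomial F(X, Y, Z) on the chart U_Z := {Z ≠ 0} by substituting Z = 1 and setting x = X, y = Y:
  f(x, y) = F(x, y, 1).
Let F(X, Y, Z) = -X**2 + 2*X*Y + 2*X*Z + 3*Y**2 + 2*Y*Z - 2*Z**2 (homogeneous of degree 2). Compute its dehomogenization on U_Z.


f(x, y) = -x**2 + 2*x*y + 2*x + 3*y**2 + 2*y - 2

On U_Z we set Z = 1. Each monomial c·X^i·Y^j·Z^k in F becomes c·x^i·y^j·1^k = c·x^i·y^j.
Substituting Z = 1: F(X, Y, 1) = -x**2 + 2*x*y + 2*x + 3*y**2 + 2*y - 2.
Note: deg(f) ≤ deg(F) = 2; strict inequality happens when F is divisible by Z (lost terms).


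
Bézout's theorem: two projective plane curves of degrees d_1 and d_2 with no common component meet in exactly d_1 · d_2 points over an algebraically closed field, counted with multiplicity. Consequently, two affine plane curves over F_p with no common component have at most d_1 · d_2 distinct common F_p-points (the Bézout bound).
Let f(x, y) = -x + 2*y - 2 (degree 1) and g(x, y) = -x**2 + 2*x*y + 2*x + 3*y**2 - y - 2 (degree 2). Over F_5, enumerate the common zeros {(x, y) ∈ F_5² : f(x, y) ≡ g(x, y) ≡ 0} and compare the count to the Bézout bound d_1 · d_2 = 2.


Common zeros: {(0, 1), (3, 0)}; count = 2; Bézout bound = 2.

deg(f) = 1, deg(g) = 2, so Bézout bound = 2.
Scan x ∈ F_5. For each x, list the y ∈ F_5 with f(x, y) ≡ 0 and those with g(x, y) ≡ 0 (mod 5); the common zeros in that column are the intersection.
  x = 0: f ≡ 0 at y ∈ {1}; g ≡ 0 at y ∈ {1}; common: {1}.
  x = 1: f ≡ 0 at y ∈ {4}; g ≡ 0 at y ∈ ∅; common: ∅.
  x = 2: f ≡ 0 at y ∈ {2}; g ≡ 0 at y ∈ ∅; common: ∅.
  x = 3: f ≡ 0 at y ∈ {0}; g ≡ 0 at y ∈ {0}; common: {0}.
  x = 4: f ≡ 0 at y ∈ {3}; g ≡ 0 at y ∈ {0, 1}; common: ∅.
Collecting: common zeros = {(0, 1), (3, 0)}, so the count is 2.
Comparison with the Bézout bound: 2 ≤ 2 = deg(f)·deg(g), as expected for curves with no common component (the bound is attained).


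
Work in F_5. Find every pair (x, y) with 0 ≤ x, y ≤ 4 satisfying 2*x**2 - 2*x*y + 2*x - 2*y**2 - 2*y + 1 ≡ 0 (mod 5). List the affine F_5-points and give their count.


Affine F_5-points: {(1, 0), (1, 3), (2, 1), (3, 0), (3, 1)}; count = 5.

For each of the 25 pairs (x, y) ∈ F_5², evaluate f(x, y) mod 5. Record the zeros.
  x = 0: [0↦1, 1↦2, 2↦4, 3↦2, 4↦1]  zeros at y ∈ ∅
  x = 1: [0↦0, 1↦4, 2↦4, 3↦0, 4↦2]  zeros at y ∈ {0, 3}
  x = 2: [0↦3, 1↦0, 2↦3, 3↦2, 4↦2]  zeros at y ∈ {1}
  x = 3: [0↦0, 1↦0, 2↦1, 3↦3, 4↦1]  zeros at y ∈ {0, 1}
  x = 4: [0↦1, 1↦4, 2↦3, 3↦3, 4↦4]  zeros at y ∈ ∅
Collecting zeros: affine points = {(1, 0), (1, 3), (2, 1), (3, 0), (3, 1)}.
Total count |C(F_5)_aff| = 5.


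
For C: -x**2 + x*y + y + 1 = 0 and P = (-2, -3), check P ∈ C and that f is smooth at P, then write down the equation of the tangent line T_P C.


Tangent line at P: x - y - 1 = 0.

Step 1: f(-2, -3) = 0, so P lies on C.
Step 2: partial derivatives
  f_x(x, y) = -2*x + y, f_y(x, y) = x + 1.
  f_x(P) = 1, f_y(P) = -1 (gradient nonzero, so P is smooth).
Step 3: tangent line at P: 1·(x − -2) + -1·(y − -3) = 0.
Expanding: x - y - 1 = 0.


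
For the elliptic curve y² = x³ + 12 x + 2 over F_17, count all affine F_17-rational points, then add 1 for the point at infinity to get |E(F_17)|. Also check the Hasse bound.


Affine points = {(0, 6), (0, 11), (1, 7), (1, 10), (2, 0), (5, 0), (6, 1), (6, 16), (7, 2), (7, 15), (8, 7), (8, 10), (10, 0), (12, 2), (12, 15), (13, 3), (13, 14), (15, 2), (15, 15)}; affine count = 19; |E(F_17)| = 20.

Discriminant check: Δ ∝ 4a³ + 27b² = 4·12³ + 27·2² = 4·1728 + 27·4 ≡ 16 (mod 17). Nonzero ⇒ E is nonsingular.
For each x ∈ F_17, compute rhs = x³ + 12·x + 2 mod 17, then count y ∈ F_17 with y² ≡ rhs.
  x = 0: rhs = 2, matching y values: 6, 11 (2 points).
  x = 1: rhs = 15, matching y values: 7, 10 (2 points).
  x = 2: rhs = 0, matching y values: 0 (1 points).
  x = 3: rhs = 14, matching y values: none (0 points).
  x = 4: rhs = 12, matching y values: none (0 points).
  x = 5: rhs = 0, matching y values: 0 (1 points).
  x = 6: rhs = 1, matching y values: 1, 16 (2 points).
  x = 7: rhs = 4, matching y values: 2, 15 (2 points).
  x = 8: rhs = 15, matching y values: 7, 10 (2 points).
  x = 9: rhs = 6, matching y values: none (0 points).
  x = 10: rhs = 0, matching y values: 0 (1 points).
  x = 11: rhs = 3, matching y values: none (0 points).
  x = 12: rhs = 4, matching y values: 2, 15 (2 points).
  x = 13: rhs = 9, matching y values: 3, 14 (2 points).
  x = 14: rhs = 7, matching y values: none (0 points).
  x = 15: rhs = 4, matching y values: 2, 15 (2 points).
  x = 16: rhs = 6, matching y values: none (0 points).
Total affine count: 19.
Full point count |E(F_17)| = 19 + 1 = 20.
Hasse bound: |20 − (17+1)| = |2| = 2 ≤ 2√17 ≈ 8.2462 ✓.


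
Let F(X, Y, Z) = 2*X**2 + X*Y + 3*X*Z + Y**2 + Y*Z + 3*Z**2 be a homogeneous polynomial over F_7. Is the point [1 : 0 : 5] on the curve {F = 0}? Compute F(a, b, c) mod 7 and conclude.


F(1,0,5) ≡ 1 (mod 7); P is NOT on the curve.

Evaluate F(1, 0, 5) term-by-term (mod 7).
  2*X**2 ↦ 2·1·1·1 = 2
  X*Y ↦ 1·1·0·1 = 0
  3*X*Z ↦ 3·1·1·5 = 15
  Y**2 ↦ 1·1·0·1 = 0
  Y*Z ↦ 1·1·0·5 = 0
  3*Z**2 ↦ 3·1·1·25 = 75
Sum: F(1, 0, 5) = (2) + (0) + (15) + (0) + (0) + (75) = 92.
Reducing mod 7: 92 ≡ 1 (mod 7).
Since F(a, b, c) ≡ 1 ≠ 0 (mod 7), P does NOT lie on the curve.


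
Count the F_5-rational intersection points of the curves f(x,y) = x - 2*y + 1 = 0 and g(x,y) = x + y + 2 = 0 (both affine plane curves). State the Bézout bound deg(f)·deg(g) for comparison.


Common zeros: {(0, 3)}; count = 1; Bézout bound = 1.

deg(f) = 1, deg(g) = 1, so Bézout bound = 1.
Scan x ∈ F_5. For each x, list the y ∈ F_5 with f(x, y) ≡ 0 and those with g(x, y) ≡ 0 (mod 5); the common zeros in that column are the intersection.
  x = 0: f ≡ 0 at y ∈ {3}; g ≡ 0 at y ∈ {3}; common: {3}.
  x = 1: f ≡ 0 at y ∈ {1}; g ≡ 0 at y ∈ {2}; common: ∅.
  x = 2: f ≡ 0 at y ∈ {4}; g ≡ 0 at y ∈ {1}; common: ∅.
  x = 3: f ≡ 0 at y ∈ {2}; g ≡ 0 at y ∈ {0}; common: ∅.
  x = 4: f ≡ 0 at y ∈ {0}; g ≡ 0 at y ∈ {4}; common: ∅.
Collecting: common zeros = {(0, 3)}, so the count is 1.
Comparison with the Bézout bound: 1 ≤ 1 = deg(f)·deg(g), as expected for curves with no common component (the bound is attained).


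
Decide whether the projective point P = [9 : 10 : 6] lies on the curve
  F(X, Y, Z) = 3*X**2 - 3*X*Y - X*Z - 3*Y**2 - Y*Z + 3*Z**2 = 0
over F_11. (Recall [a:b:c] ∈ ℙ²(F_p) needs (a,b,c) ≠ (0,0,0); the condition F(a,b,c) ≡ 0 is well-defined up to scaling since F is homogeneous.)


F(9,10,6) ≡ 8 (mod 11); P is NOT on the curve.

Evaluate F(9, 10, 6) term-by-term (mod 11).
  3*X**2 ↦ 3·81·1·1 = 243
  -3*X*Y ↦ -3·9·10·1 = -270
  -X*Z ↦ -1·9·1·6 = -54
  -3*Y**2 ↦ -3·1·100·1 = -300
  -Y*Z ↦ -1·1·10·6 = -60
  3*Z**2 ↦ 3·1·1·36 = 108
Sum: F(9, 10, 6) = (243) + (-270) + (-54) + (-300) + (-60) + (108) = -333.
Reducing mod 11: -333 ≡ 8 (mod 11).
Since F(a, b, c) ≡ 8 ≠ 0 (mod 11), P does NOT lie on the curve.


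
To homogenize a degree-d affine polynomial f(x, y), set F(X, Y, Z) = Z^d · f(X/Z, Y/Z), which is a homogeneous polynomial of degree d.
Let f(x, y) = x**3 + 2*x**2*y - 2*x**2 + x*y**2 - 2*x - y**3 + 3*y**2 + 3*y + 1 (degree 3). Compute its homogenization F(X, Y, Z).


F(X, Y, Z) = X**3 + 2*X**2*Y - 2*X**2*Z + X*Y**2 - 2*X*Z**2 - Y**3 + 3*Y**2*Z + 3*Y*Z**2 + Z**3

deg(f) = 3.
Substitute x = X/Z, y = Y/Z into f, then multiply by Z^3.
  monomial 1·x^3·y^0 ↦ 1·X^3·Y^0·Z^0.
  monomial 2·x^2·y^1 ↦ 2·X^2·Y^1·Z^0.
  monomial -2·x^2·y^0 ↦ -2·X^2·Y^0·Z^1.
  monomial 1·x^1·y^2 ↦ 1·X^1·Y^2·Z^0.
  monomial -2·x^1·y^0 ↦ -2·X^1·Y^0·Z^2.
  monomial -1·x^0·y^3 ↦ -1·X^0·Y^3·Z^0.
  monomial 3·x^0·y^2 ↦ 3·X^0·Y^2·Z^1.
  monomial 3·x^0·y^1 ↦ 3·X^0·Y^1·Z^2.
  monomial 1·x^0·y^0 ↦ 1·X^0·Y^0·Z^3.
Collecting: F(X, Y, Z) = X**3 + 2*X**2*Y - 2*X**2*Z + X*Y**2 - 2*X*Z**2 - Y**3 + 3*Y**2*Z + 3*Y*Z**2 + Z**3.


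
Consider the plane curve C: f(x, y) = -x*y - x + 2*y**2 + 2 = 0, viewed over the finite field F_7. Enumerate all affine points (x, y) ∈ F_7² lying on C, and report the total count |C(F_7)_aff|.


Affine F_7-points: {(1, 2), (2, 0), (2, 1), (4, 4), (4, 5), (5, 3)}; count = 6.

For each of the 49 pairs (x, y) ∈ F_7², evaluate f(x, y) mod 7. Record the zeros.
  x = 0: [0↦2, 1↦4, 2↦3, 3↦6, 4↦6, 5↦3, 6↦4]  zeros at y ∈ ∅
  x = 1: [0↦1, 1↦2, 2↦0, 3↦2, 4↦1, 5↦4, 6↦4]  zeros at y ∈ {2}
  x = 2: [0↦0, 1↦0, 2↦4, 3↦5, 4↦3, 5↦5, 6↦4]  zeros at y ∈ {0, 1}
  x = 3: [0↦6, 1↦5, 2↦1, 3↦1, 4↦5, 5↦6, 6↦4]  zeros at y ∈ ∅
  x = 4: [0↦5, 1↦3, 2↦5, 3↦4, 4↦0, 5↦0, 6↦4]  zeros at y ∈ {4, 5}
  x = 5: [0↦4, 1↦1, 2↦2, 3↦0, 4↦2, 5↦1, 6↦4]  zeros at y ∈ {3}
  x = 6: [0↦3, 1↦6, 2↦6, 3↦3, 4↦4, 5↦2, 6↦4]  zeros at y ∈ ∅
Collecting zeros: affine points = {(1, 2), (2, 0), (2, 1), (4, 4), (4, 5), (5, 3)}.
Total count |C(F_7)_aff| = 6.


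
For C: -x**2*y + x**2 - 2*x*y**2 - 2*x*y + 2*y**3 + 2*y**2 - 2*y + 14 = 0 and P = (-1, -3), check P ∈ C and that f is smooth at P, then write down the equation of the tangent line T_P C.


Tangent line at P: -20*x + 29*y + 67 = 0.

Step 1: f(-1, -3) = 0, so P lies on C.
Step 2: partial derivatives
  f_x(x, y) = -2*x*y + 2*x - 2*y**2 - 2*y, f_y(x, y) = -x**2 - 4*x*y - 2*x + 6*y**2 + 4*y - 2.
  f_x(P) = -20, f_y(P) = 29 (gradient nonzero, so P is smooth).
Step 3: tangent line at P: -20·(x − -1) + 29·(y − -3) = 0.
Expanding: -20*x + 29*y + 67 = 0.


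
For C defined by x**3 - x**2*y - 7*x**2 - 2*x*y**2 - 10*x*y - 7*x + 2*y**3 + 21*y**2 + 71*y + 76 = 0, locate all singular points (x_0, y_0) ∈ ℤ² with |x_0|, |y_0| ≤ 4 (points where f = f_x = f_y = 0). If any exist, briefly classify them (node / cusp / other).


Singular points: {(1, -3)}; classification: node.

Compute partial derivatives:
  f_x = 3*x**2 - 2*x*y - 14*x - 2*y**2 - 10*y - 7.
  f_y = -x**2 - 4*x*y - 10*x + 6*y**2 + 42*y + 71.
Scan x_0 ∈ {−4, ..., 4}. For each x_0, f_y(x_0, y) is a polynomial in y; find its integer roots y ∈ {−4, ..., 4}, then test f_x and f at those candidates.
  x = -4: f_y(-4, y) = 6*y**2 + 58*y + 95; no integer root y with |y| ≤ 4.
  x = -3: f_y(-3, y) = 6*y**2 + 54*y + 92; no integer root y with |y| ≤ 4.
  x = -2: f_y(-2, y) = 6*y**2 + 50*y + 87; no integer root y with |y| ≤ 4.
  x = -1: f_y(-1, y) = 6*y**2 + 46*y + 80; no integer root y with |y| ≤ 4.
  x = 0: f_y(0, y) = 6*y**2 + 42*y + 71; no integer root y with |y| ≤ 4.
  x = 1: f_y(1, y) = 6*y**2 + 38*y + 60; vanishes at y ∈ {-3}. (1, -3): f_x = 0, f = 0 — SINGULAR.
  x = 2: f_y(2, y) = 6*y**2 + 34*y + 47; no integer root y with |y| ≤ 4.
  x = 3: f_y(3, y) = 6*y**2 + 30*y + 32; no integer root y with |y| ≤ 4.
  x = 4: f_y(4, y) = 6*y**2 + 26*y + 15; no integer root y with |y| ≤ 4.
Only singular point on the grid: (1, -3).
Classify: substitute x = 1 + u, y = -3 + v and expand: f = u**3 - u**2*v - u**2 - 2*u*v**2 + 2*v**3 + v**2.
No constant or linear terms (consistent with a singular point). Quadratic part: -u**2 + v**2. Cubic part: u**3 - u**2*v - 2*u*v**2 + 2*v**3.
The quadratic part v**2 - u**2 = (v − u)(v + u) splits into two distinct linear factors, so there are two distinct tangent lines y − -3 = ±(x − 1) — this is a node (ordinary double point).
Classification: node.


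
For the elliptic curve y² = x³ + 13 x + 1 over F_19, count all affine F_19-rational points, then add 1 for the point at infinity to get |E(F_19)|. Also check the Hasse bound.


Affine points = {(0, 1), (0, 18), (2, 4), (2, 15), (5, 1), (5, 18), (7, 6), (7, 13), (8, 3), (8, 16), (9, 7), (9, 12), (12, 2), (12, 17), (13, 7), (13, 12), (14, 1), (14, 18), (16, 7), (16, 12), (17, 9), (17, 10), (18, 5), (18, 14)}; affine count = 24; |E(F_19)| = 25.

Discriminant check: Δ ∝ 4a³ + 27b² = 4·13³ + 27·1² = 4·2197 + 27·1 ≡ 18 (mod 19). Nonzero ⇒ E is nonsingular.
For each x ∈ F_19, compute rhs = x³ + 13·x + 1 mod 19, then count y ∈ F_19 with y² ≡ rhs.
  x = 0: rhs = 1, matching y values: 1, 18 (2 points).
  x = 1: rhs = 15, matching y values: none (0 points).
  x = 2: rhs = 16, matching y values: 4, 15 (2 points).
  x = 3: rhs = 10, matching y values: none (0 points).
  x = 4: rhs = 3, matching y values: none (0 points).
  x = 5: rhs = 1, matching y values: 1, 18 (2 points).
  x = 6: rhs = 10, matching y values: none (0 points).
  x = 7: rhs = 17, matching y values: 6, 13 (2 points).
  x = 8: rhs = 9, matching y values: 3, 16 (2 points).
  x = 9: rhs = 11, matching y values: 7, 12 (2 points).
  x = 10: rhs = 10, matching y values: none (0 points).
  x = 11: rhs = 12, matching y values: none (0 points).
  x = 12: rhs = 4, matching y values: 2, 17 (2 points).
  x = 13: rhs = 11, matching y values: 7, 12 (2 points).
  x = 14: rhs = 1, matching y values: 1, 18 (2 points).
  x = 15: rhs = 18, matching y values: none (0 points).
  x = 16: rhs = 11, matching y values: 7, 12 (2 points).
  x = 17: rhs = 5, matching y values: 9, 10 (2 points).
  x = 18: rhs = 6, matching y values: 5, 14 (2 points).
Total affine count: 24.
Full point count |E(F_19)| = 24 + 1 = 25.
Hasse bound: |25 − (19+1)| = |5| = 5 ≤ 2√19 ≈ 8.7178 ✓.


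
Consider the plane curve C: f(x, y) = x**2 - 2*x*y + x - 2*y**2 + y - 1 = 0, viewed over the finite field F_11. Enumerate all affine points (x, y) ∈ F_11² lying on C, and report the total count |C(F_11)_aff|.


Affine F_11-points: {(0, 8), (0, 9), (1, 6), (1, 10), (2, 1), (2, 3), (3, 0), (3, 3), (4, 5), (4, 8), (5, 5), (5, 7), (6, 2), (6, 9), (7, 0), (7, 10), (8, 2), (8, 7), (9, 4), (10, 1), (10, 6)}; count = 21.

For each of the 121 pairs (x, y) ∈ F_11², evaluate f(x, y) mod 11. Record the zeros.
  x = 0: [0↦10, 1↦9, 2↦4, 3↦6, 4↦4, 5↦9, 6↦10, 7↦7, 8↦0, 9↦0, 10↦7]  zeros at y ∈ {8, 9}
  x = 1: [0↦1, 1↦9, 2↦2, 3↦2, 4↦9, 5↦1, 6↦0, 7↦6, 8↦8, 9↦6, 10↦0]  zeros at y ∈ {6, 10}
  x = 2: [0↦5, 1↦0, 2↦2, 3↦0, 4↦5, 5↦6, 6↦3, 7↦7, 8↦7, 9↦3, 10↦6]  zeros at y ∈ {1, 3}
  x = 3: [0↦0, 1↦4, 2↦4, 3↦0, 4↦3, 5↦2, 6↦8, 7↦10, 8↦8, 9↦2, 10↦3]  zeros at y ∈ {0, 3}
  x = 4: [0↦8, 1↦10, 2↦8, 3↦2, 4↦3, 5↦0, 6↦4, 7↦4, 8↦0, 9↦3, 10↦2]  zeros at y ∈ {5, 8}
  x = 5: [0↦7, 1↦7, 2↦3, 3↦6, 4↦5, 5↦0, 6↦2, 7↦0, 8↦5, 9↦6, 10↦3]  zeros at y ∈ {5, 7}
  x = 6: [0↦8, 1↦6, 2↦0, 3↦1, 4↦9, 5↦2, 6↦2, 7↦9, 8↦1, 9↦0, 10↦6]  zeros at y ∈ {2, 9}
  x = 7: [0↦0, 1↦7, 2↦10, 3↦9, 4↦4, 5↦6, 6↦4, 7↦9, 8↦10, 9↦7, 10↦0]  zeros at y ∈ {0, 10}
  x = 8: [0↦5, 1↦10, 2↦0, 3↦8, 4↦1, 5↦1, 6↦8, 7↦0, 8↦10, 9↦5, 10↦7]  zeros at y ∈ {2, 7}
  x = 9: [0↦1, 1↦4, 2↦3, 3↦9, 4↦0, 5↦9, 6↦3, 7↦4, 8↦1, 9↦5, 10↦5]  zeros at y ∈ {4}
  x = 10: [0↦10, 1↦0, 2↦8, 3↦1, 4↦1, 5↦8, 6↦0, 7↦10, 8↦5, 9↦7, 10↦5]  zeros at y ∈ {1, 6}
Collecting zeros: affine points = {(0, 8), (0, 9), (1, 6), (1, 10), (2, 1), (2, 3), (3, 0), (3, 3), (4, 5), (4, 8), (5, 5), (5, 7), (6, 2), (6, 9), (7, 0), (7, 10), (8, 2), (8, 7), (9, 4), (10, 1), (10, 6)}.
Total count |C(F_11)_aff| = 21.


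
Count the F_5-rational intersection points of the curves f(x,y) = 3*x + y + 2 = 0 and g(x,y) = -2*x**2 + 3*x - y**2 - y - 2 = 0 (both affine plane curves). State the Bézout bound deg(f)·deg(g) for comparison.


Common zeros: {(2, 2)}; count = 1; Bézout bound = 2.

deg(f) = 1, deg(g) = 2, so Bézout bound = 2.
Scan x ∈ F_5. For each x, list the y ∈ F_5 with f(x, y) ≡ 0 and those with g(x, y) ≡ 0 (mod 5); the common zeros in that column are the intersection.
  x = 0: f ≡ 0 at y ∈ {3}; g ≡ 0 at y ∈ ∅; common: ∅.
  x = 1: f ≡ 0 at y ∈ {0}; g ≡ 0 at y ∈ ∅; common: ∅.
  x = 2: f ≡ 0 at y ∈ {2}; g ≡ 0 at y ∈ {2}; common: {2}.
  x = 3: f ≡ 0 at y ∈ {4}; g ≡ 0 at y ∈ ∅; common: ∅.
  x = 4: f ≡ 0 at y ∈ {1}; g ≡ 0 at y ∈ ∅; common: ∅.
Collecting: common zeros = {(2, 2)}, so the count is 1.
Comparison with the Bézout bound: 1 ≤ 2 = deg(f)·deg(g), as expected for curves with no common component (the affine F_5-count falls short of the bound because intersections may lie at infinity, over extension fields, or carry multiplicity).


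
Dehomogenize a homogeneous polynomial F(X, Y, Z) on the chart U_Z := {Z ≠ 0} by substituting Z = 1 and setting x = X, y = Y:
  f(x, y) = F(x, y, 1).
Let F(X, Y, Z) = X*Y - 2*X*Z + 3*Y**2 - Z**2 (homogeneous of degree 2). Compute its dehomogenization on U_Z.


f(x, y) = x*y - 2*x + 3*y**2 - 1

On U_Z we set Z = 1. Each monomial c·X^i·Y^j·Z^k in F becomes c·x^i·y^j·1^k = c·x^i·y^j.
Substituting Z = 1: F(X, Y, 1) = x*y - 2*x + 3*y**2 - 1.
Note: deg(f) ≤ deg(F) = 2; strict inequality happens when F is divisible by Z (lost terms).


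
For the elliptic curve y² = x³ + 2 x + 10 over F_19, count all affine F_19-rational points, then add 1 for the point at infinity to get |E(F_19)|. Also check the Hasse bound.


Affine points = {(3, 9), (3, 10), (4, 5), (4, 14), (7, 5), (7, 14), (8, 5), (8, 14), (9, 4), (9, 15), (10, 2), (10, 17), (17, 6), (17, 13), (18, 8), (18, 11)}; affine count = 16; |E(F_19)| = 17.

Discriminant check: Δ ∝ 4a³ + 27b² = 4·2³ + 27·10² = 4·8 + 27·100 ≡ 15 (mod 19). Nonzero ⇒ E is nonsingular.
For each x ∈ F_19, compute rhs = x³ + 2·x + 10 mod 19, then count y ∈ F_19 with y² ≡ rhs.
  x = 0: rhs = 10, matching y values: none (0 points).
  x = 1: rhs = 13, matching y values: none (0 points).
  x = 2: rhs = 3, matching y values: none (0 points).
  x = 3: rhs = 5, matching y values: 9, 10 (2 points).
  x = 4: rhs = 6, matching y values: 5, 14 (2 points).
  x = 5: rhs = 12, matching y values: none (0 points).
  x = 6: rhs = 10, matching y values: none (0 points).
  x = 7: rhs = 6, matching y values: 5, 14 (2 points).
  x = 8: rhs = 6, matching y values: 5, 14 (2 points).
  x = 9: rhs = 16, matching y values: 4, 15 (2 points).
  x = 10: rhs = 4, matching y values: 2, 17 (2 points).
  x = 11: rhs = 14, matching y values: none (0 points).
  x = 12: rhs = 14, matching y values: none (0 points).
  x = 13: rhs = 10, matching y values: none (0 points).
  x = 14: rhs = 8, matching y values: none (0 points).
  x = 15: rhs = 14, matching y values: none (0 points).
  x = 16: rhs = 15, matching y values: none (0 points).
  x = 17: rhs = 17, matching y values: 6, 13 (2 points).
  x = 18: rhs = 7, matching y values: 8, 11 (2 points).
Total affine count: 16.
Full point count |E(F_19)| = 16 + 1 = 17.
Hasse bound: |17 − (19+1)| = |-3| = 3 ≤ 2√19 ≈ 8.7178 ✓.


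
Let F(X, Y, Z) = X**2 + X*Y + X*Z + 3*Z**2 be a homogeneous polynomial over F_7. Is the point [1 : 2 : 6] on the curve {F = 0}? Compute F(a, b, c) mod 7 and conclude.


F(1,2,6) ≡ 5 (mod 7); P is NOT on the curve.

Evaluate F(1, 2, 6) term-by-term (mod 7).
  X**2 ↦ 1·1·1·1 = 1
  X*Y ↦ 1·1·2·1 = 2
  X*Z ↦ 1·1·1·6 = 6
  3*Z**2 ↦ 3·1·1·36 = 108
Sum: F(1, 2, 6) = (1) + (2) + (6) + (108) = 117.
Reducing mod 7: 117 ≡ 5 (mod 7).
Since F(a, b, c) ≡ 5 ≠ 0 (mod 7), P does NOT lie on the curve.


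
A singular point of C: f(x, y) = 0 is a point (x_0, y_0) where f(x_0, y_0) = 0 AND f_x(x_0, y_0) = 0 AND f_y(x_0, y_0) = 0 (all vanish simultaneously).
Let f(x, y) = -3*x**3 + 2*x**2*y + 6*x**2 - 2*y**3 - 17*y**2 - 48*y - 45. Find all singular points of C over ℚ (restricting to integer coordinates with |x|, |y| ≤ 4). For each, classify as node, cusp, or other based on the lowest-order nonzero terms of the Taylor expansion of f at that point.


Singular points: {(0, -3)}; classification: cusp.

Compute partial derivatives:
  f_x = -9*x**2 + 4*x*y + 12*x.
  f_y = 2*x**2 - 6*y**2 - 34*y - 48.
Scan x_0 ∈ {−4, ..., 4}. For each x_0, f_y(x_0, y) is a polynomial in y; find its integer roots y ∈ {−4, ..., 4}, then test f_x and f at those candidates.
  x = -4: f_y(-4, y) = -6*y**2 - 34*y - 16; no integer root y with |y| ≤ 4.
  x = -3: f_y(-3, y) = -6*y**2 - 34*y - 30; no integer root y with |y| ≤ 4.
  x = -2: f_y(-2, y) = -6*y**2 - 34*y - 40; vanishes at y ∈ {-4}. (-2, -4): f_x = -28 ≠ 0.
  x = -1: f_y(-1, y) = -6*y**2 - 34*y - 46; no integer root y with |y| ≤ 4.
  x = 0: f_y(0, y) = -6*y**2 - 34*y - 48; vanishes at y ∈ {-3}. (0, -3): f_x = 0, f = 0 — SINGULAR.
  x = 1: f_y(1, y) = -6*y**2 - 34*y - 46; no integer root y with |y| ≤ 4.
  x = 2: f_y(2, y) = -6*y**2 - 34*y - 40; vanishes at y ∈ {-4}. (2, -4): f_x = -44 ≠ 0.
  x = 3: f_y(3, y) = -6*y**2 - 34*y - 30; no integer root y with |y| ≤ 4.
  x = 4: f_y(4, y) = -6*y**2 - 34*y - 16; no integer root y with |y| ≤ 4.
Only singular point on the grid: (0, -3).
Classify: substitute x = 0 + u, y = -3 + v and expand: f = -3*u**3 + 2*u**2*v - 2*v**3 + v**2.
No constant or linear terms (consistent with a singular point). Quadratic part: v**2. Cubic part: -3*u**3 + 2*u**2*v - 2*v**3.
The quadratic part v**2 is a perfect square, so there is a single (double) tangent line v = 0, i.e. y = -3. Restricting the cubic part to that line (v = 0) leaves -3*u**3 ≠ 0, so f is not divisible by v and the branch is v² ≈ 3*u**3 to lowest order — this is a cusp.
Classification: cusp.


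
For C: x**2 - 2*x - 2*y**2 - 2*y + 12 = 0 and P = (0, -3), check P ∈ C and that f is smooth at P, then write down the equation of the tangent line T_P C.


Tangent line at P: -2*x + 10*y + 30 = 0.

Step 1: f(0, -3) = 0, so P lies on C.
Step 2: partial derivatives
  f_x(x, y) = 2*x - 2, f_y(x, y) = -4*y - 2.
  f_x(P) = -2, f_y(P) = 10 (gradient nonzero, so P is smooth).
Step 3: tangent line at P: -2·(x − 0) + 10·(y − -3) = 0.
Expanding: -2*x + 10*y + 30 = 0.


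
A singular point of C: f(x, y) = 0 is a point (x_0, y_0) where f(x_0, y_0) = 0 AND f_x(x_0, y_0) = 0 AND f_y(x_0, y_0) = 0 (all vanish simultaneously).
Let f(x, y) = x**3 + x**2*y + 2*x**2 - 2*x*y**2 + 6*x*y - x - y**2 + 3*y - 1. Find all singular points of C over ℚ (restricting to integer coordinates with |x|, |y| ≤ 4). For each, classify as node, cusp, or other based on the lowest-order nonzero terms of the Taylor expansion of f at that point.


Singular points: {(-1, 1)}; classification: cusp.

Compute partial derivatives:
  f_x = 3*x**2 + 2*x*y + 4*x - 2*y**2 + 6*y - 1.
  f_y = x**2 - 4*x*y + 6*x - 2*y + 3.
Scan x_0 ∈ {−4, ..., 4}. For each x_0, f_y(x_0, y) is a polynomial in y; find its integer roots y ∈ {−4, ..., 4}, then test f_x and f at those candidates.
  x = -4: f_y(-4, y) = 14*y - 5; no integer root y with |y| ≤ 4.
  x = -3: f_y(-3, y) = 10*y - 6; no integer root y with |y| ≤ 4.
  x = -2: f_y(-2, y) = 6*y - 5; no integer root y with |y| ≤ 4.
  x = -1: f_y(-1, y) = 2*y - 2; vanishes at y ∈ {1}. (-1, 1): f_x = 0, f = 0 — SINGULAR.
  x = 0: f_y(0, y) = 3 - 2*y; no integer root y with |y| ≤ 4.
  x = 1: f_y(1, y) = 10 - 6*y; no integer root y with |y| ≤ 4.
  x = 2: f_y(2, y) = 19 - 10*y; no integer root y with |y| ≤ 4.
  x = 3: f_y(3, y) = 30 - 14*y; no integer root y with |y| ≤ 4.
  x = 4: f_y(4, y) = 43 - 18*y; no integer root y with |y| ≤ 4.
Only singular point on the grid: (-1, 1).
Classify: substitute x = -1 + u, y = 1 + v and expand: f = u**3 + u**2*v - 2*u*v**2 + v**2.
No constant or linear terms (consistent with a singular point). Quadratic part: v**2. Cubic part: u**3 + u**2*v - 2*u*v**2.
The quadratic part v**2 is a perfect square, so there is a single (double) tangent line v = 0, i.e. y = 1. Restricting the cubic part to that line (v = 0) leaves u**3 ≠ 0, so f is not divisible by v and the branch is v² ≈ -u**3 to lowest order — this is a cusp.
Classification: cusp.


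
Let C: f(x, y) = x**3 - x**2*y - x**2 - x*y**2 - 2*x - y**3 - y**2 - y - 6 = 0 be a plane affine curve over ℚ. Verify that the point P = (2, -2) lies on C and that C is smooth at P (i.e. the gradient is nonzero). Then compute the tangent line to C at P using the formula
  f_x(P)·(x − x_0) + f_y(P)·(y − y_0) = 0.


Tangent line at P: 10*x - 5*y - 30 = 0.

Step 1: f(2, -2) = 0, so P lies on C.
Step 2: partial derivatives
  f_x(x, y) = 3*x**2 - 2*x*y - 2*x - y**2 - 2, f_y(x, y) = -x**2 - 2*x*y - 3*y**2 - 2*y - 1.
  f_x(P) = 10, f_y(P) = -5 (gradient nonzero, so P is smooth).
Step 3: tangent line at P: 10·(x − 2) + -5·(y − -2) = 0.
Expanding: 10*x - 5*y - 30 = 0.


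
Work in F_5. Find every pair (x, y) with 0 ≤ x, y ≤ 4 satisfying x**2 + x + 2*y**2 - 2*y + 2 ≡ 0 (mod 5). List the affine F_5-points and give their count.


Affine F_5-points: {(2, 3)}; count = 1.

For each of the 25 pairs (x, y) ∈ F_5², evaluate f(x, y) mod 5. Record the zeros.
  x = 0: [0↦2, 1↦2, 2↦1, 3↦4, 4↦1]  zeros at y ∈ ∅
  x = 1: [0↦4, 1↦4, 2↦3, 3↦1, 4↦3]  zeros at y ∈ ∅
  x = 2: [0↦3, 1↦3, 2↦2, 3↦0, 4↦2]  zeros at y ∈ {3}
  x = 3: [0↦4, 1↦4, 2↦3, 3↦1, 4↦3]  zeros at y ∈ ∅
  x = 4: [0↦2, 1↦2, 2↦1, 3↦4, 4↦1]  zeros at y ∈ ∅
Collecting zeros: affine points = {(2, 3)}.
Total count |C(F_5)_aff| = 1.


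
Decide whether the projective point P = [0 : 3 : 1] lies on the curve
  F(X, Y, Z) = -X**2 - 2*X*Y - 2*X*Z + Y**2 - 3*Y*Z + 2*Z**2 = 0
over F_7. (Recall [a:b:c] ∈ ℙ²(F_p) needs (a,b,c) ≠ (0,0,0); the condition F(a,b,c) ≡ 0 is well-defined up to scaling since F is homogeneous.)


F(0,3,1) ≡ 2 (mod 7); P is NOT on the curve.

Evaluate F(0, 3, 1) term-by-term (mod 7).
  -X**2 ↦ -1·0·1·1 = 0
  -2*X*Y ↦ -2·0·3·1 = 0
  -2*X*Z ↦ -2·0·1·1 = 0
  Y**2 ↦ 1·1·9·1 = 9
  -3*Y*Z ↦ -3·1·3·1 = -9
  2*Z**2 ↦ 2·1·1·1 = 2
Sum: F(0, 3, 1) = (0) + (0) + (0) + (9) + (-9) + (2) = 2.
Reducing mod 7: 2 ≡ 2 (mod 7).
Since F(a, b, c) ≡ 2 ≠ 0 (mod 7), P does NOT lie on the curve.


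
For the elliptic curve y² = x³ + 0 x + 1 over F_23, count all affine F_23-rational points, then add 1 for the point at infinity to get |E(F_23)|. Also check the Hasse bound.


Affine points = {(0, 1), (0, 22), (1, 5), (1, 18), (2, 3), (2, 20), (10, 9), (10, 14), (12, 2), (12, 21), (13, 6), (13, 17), (14, 10), (14, 13), (15, 8), (15, 15), (16, 7), (16, 16), (19, 11), (19, 12), (21, 4), (21, 19), (22, 0)}; affine count = 23; |E(F_23)| = 24.

Discriminant check: Δ ∝ 4a³ + 27b² = 4·0³ + 27·1² = 4·0 + 27·1 ≡ 4 (mod 23). Nonzero ⇒ E is nonsingular.
For each x ∈ F_23, compute rhs = x³ + 0·x + 1 mod 23, then count y ∈ F_23 with y² ≡ rhs.
  x = 0: rhs = 1, matching y values: 1, 22 (2 points).
  x = 1: rhs = 2, matching y values: 5, 18 (2 points).
  x = 2: rhs = 9, matching y values: 3, 20 (2 points).
  x = 3: rhs = 5, matching y values: none (0 points).
  x = 4: rhs = 19, matching y values: none (0 points).
  x = 5: rhs = 11, matching y values: none (0 points).
  x = 6: rhs = 10, matching y values: none (0 points).
  x = 7: rhs = 22, matching y values: none (0 points).
  x = 8: rhs = 7, matching y values: none (0 points).
  x = 9: rhs = 17, matching y values: none (0 points).
  x = 10: rhs = 12, matching y values: 9, 14 (2 points).
  x = 11: rhs = 21, matching y values: none (0 points).
  x = 12: rhs = 4, matching y values: 2, 21 (2 points).
  x = 13: rhs = 13, matching y values: 6, 17 (2 points).
  x = 14: rhs = 8, matching y values: 10, 13 (2 points).
  x = 15: rhs = 18, matching y values: 8, 15 (2 points).
  x = 16: rhs = 3, matching y values: 7, 16 (2 points).
  x = 17: rhs = 15, matching y values: none (0 points).
  x = 18: rhs = 14, matching y values: none (0 points).
  x = 19: rhs = 6, matching y values: 11, 12 (2 points).
  x = 20: rhs = 20, matching y values: none (0 points).
  x = 21: rhs = 16, matching y values: 4, 19 (2 points).
  x = 22: rhs = 0, matching y values: 0 (1 points).
Total affine count: 23.
Full point count |E(F_23)| = 23 + 1 = 24.
Hasse bound: |24 − (23+1)| = |0| = 0 ≤ 2√23 ≈ 9.5917 ✓.


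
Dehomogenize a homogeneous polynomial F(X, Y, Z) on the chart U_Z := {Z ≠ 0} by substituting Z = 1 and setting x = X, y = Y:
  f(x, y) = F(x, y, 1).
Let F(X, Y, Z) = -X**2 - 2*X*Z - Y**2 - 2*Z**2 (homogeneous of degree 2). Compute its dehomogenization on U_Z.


f(x, y) = -x**2 - 2*x - y**2 - 2

On U_Z we set Z = 1. Each monomial c·X^i·Y^j·Z^k in F becomes c·x^i·y^j·1^k = c·x^i·y^j.
Substituting Z = 1: F(X, Y, 1) = -x**2 - 2*x - y**2 - 2.
Note: deg(f) ≤ deg(F) = 2; strict inequality happens when F is divisible by Z (lost terms).


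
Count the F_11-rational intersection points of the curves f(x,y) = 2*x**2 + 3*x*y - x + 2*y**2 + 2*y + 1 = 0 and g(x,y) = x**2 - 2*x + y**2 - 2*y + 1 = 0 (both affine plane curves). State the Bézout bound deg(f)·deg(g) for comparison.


Common zeros: ∅; count = 0; Bézout bound = 4.

deg(f) = 2, deg(g) = 2, so Bézout bound = 4.
Scan x ∈ F_11. For each x, list the y ∈ F_11 with f(x, y) ≡ 0 and those with g(x, y) ≡ 0 (mod 11); the common zeros in that column are the intersection.
  x = 0: f ≡ 0 at y ∈ ∅; g ≡ 0 at y ∈ {1}; common: ∅.
  x = 1: f ≡ 0 at y ∈ {5, 9}; g ≡ 0 at y ∈ {0, 2}; common: ∅.
  x = 2: f ≡ 0 at y ∈ ∅; g ≡ 0 at y ∈ {1}; common: ∅.
  x = 3: f ≡ 0 at y ∈ {5, 6}; g ≡ 0 at y ∈ ∅; common: ∅.
  x = 4: f ≡ 0 at y ∈ ∅; g ≡ 0 at y ∈ {6, 7}; common: ∅.
  x = 5: f ≡ 0 at y ∈ {2, 6}; g ≡ 0 at y ∈ ∅; common: ∅.
  x = 6: f ≡ 0 at y ∈ ∅; g ≡ 0 at y ∈ {4, 9}; common: ∅.
  x = 7: f ≡ 0 at y ∈ ∅; g ≡ 0 at y ∈ {4, 9}; common: ∅.
  x = 8: f ≡ 0 at y ∈ {0, 9}; g ≡ 0 at y ∈ ∅; common: ∅.
  x = 9: f ≡ 0 at y ∈ {0, 2}; g ≡ 0 at y ∈ {6, 7}; common: ∅.
  x = 10: f ≡ 0 at y ∈ ∅; g ≡ 0 at y ∈ ∅; common: ∅.
Collecting: common zeros = ∅, so the count is 0.
Comparison with the Bézout bound: 0 ≤ 4 = deg(f)·deg(g), as expected for curves with no common component (the affine F_11-count falls short of the bound because intersections may lie at infinity, over extension fields, or carry multiplicity).


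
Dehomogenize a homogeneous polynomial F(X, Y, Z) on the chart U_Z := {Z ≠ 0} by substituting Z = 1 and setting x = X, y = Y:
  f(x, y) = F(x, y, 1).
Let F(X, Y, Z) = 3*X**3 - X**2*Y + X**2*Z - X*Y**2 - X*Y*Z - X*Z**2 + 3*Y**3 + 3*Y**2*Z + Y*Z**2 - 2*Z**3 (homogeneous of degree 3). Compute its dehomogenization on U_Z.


f(x, y) = 3*x**3 - x**2*y + x**2 - x*y**2 - x*y - x + 3*y**3 + 3*y**2 + y - 2

On U_Z we set Z = 1. Each monomial c·X^i·Y^j·Z^k in F becomes c·x^i·y^j·1^k = c·x^i·y^j.
Substituting Z = 1: F(X, Y, 1) = 3*x**3 - x**2*y + x**2 - x*y**2 - x*y - x + 3*y**3 + 3*y**2 + y - 2.
Note: deg(f) ≤ deg(F) = 3; strict inequality happens when F is divisible by Z (lost terms).


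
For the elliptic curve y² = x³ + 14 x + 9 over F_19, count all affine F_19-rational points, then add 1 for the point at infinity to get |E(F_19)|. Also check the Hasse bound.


Affine points = {(0, 3), (0, 16), (1, 9), (1, 10), (2, 8), (2, 11), (6, 9), (6, 10), (8, 5), (8, 14), (9, 3), (9, 16), (10, 3), (10, 16), (12, 9), (12, 10), (14, 2), (14, 17), (16, 4), (16, 15), (17, 7), (17, 12)}; affine count = 22; |E(F_19)| = 23.

Discriminant check: Δ ∝ 4a³ + 27b² = 4·14³ + 27·9² = 4·2744 + 27·81 ≡ 15 (mod 19). Nonzero ⇒ E is nonsingular.
For each x ∈ F_19, compute rhs = x³ + 14·x + 9 mod 19, then count y ∈ F_19 with y² ≡ rhs.
  x = 0: rhs = 9, matching y values: 3, 16 (2 points).
  x = 1: rhs = 5, matching y values: 9, 10 (2 points).
  x = 2: rhs = 7, matching y values: 8, 11 (2 points).
  x = 3: rhs = 2, matching y values: none (0 points).
  x = 4: rhs = 15, matching y values: none (0 points).
  x = 5: rhs = 14, matching y values: none (0 points).
  x = 6: rhs = 5, matching y values: 9, 10 (2 points).
  x = 7: rhs = 13, matching y values: none (0 points).
  x = 8: rhs = 6, matching y values: 5, 14 (2 points).
  x = 9: rhs = 9, matching y values: 3, 16 (2 points).
  x = 10: rhs = 9, matching y values: 3, 16 (2 points).
  x = 11: rhs = 12, matching y values: none (0 points).
  x = 12: rhs = 5, matching y values: 9, 10 (2 points).
  x = 13: rhs = 13, matching y values: none (0 points).
  x = 14: rhs = 4, matching y values: 2, 17 (2 points).
  x = 15: rhs = 3, matching y values: none (0 points).
  x = 16: rhs = 16, matching y values: 4, 15 (2 points).
  x = 17: rhs = 11, matching y values: 7, 12 (2 points).
  x = 18: rhs = 13, matching y values: none (0 points).
Total affine count: 22.
Full point count |E(F_19)| = 22 + 1 = 23.
Hasse bound: |23 − (19+1)| = |3| = 3 ≤ 2√19 ≈ 8.7178 ✓.


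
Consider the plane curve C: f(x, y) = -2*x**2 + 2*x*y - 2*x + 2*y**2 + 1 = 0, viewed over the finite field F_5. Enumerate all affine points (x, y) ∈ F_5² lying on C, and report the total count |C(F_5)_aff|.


Affine F_5-points: {(2, 1), (2, 2), (3, 1), (4, 2), (4, 4)}; count = 5.

For each of the 25 pairs (x, y) ∈ F_5², evaluate f(x, y) mod 5. Record the zeros.
  x = 0: [0↦1, 1↦3, 2↦4, 3↦4, 4↦3]  zeros at y ∈ ∅
  x = 1: [0↦2, 1↦1, 2↦4, 3↦1, 4↦2]  zeros at y ∈ ∅
  x = 2: [0↦4, 1↦0, 2↦0, 3↦4, 4↦2]  zeros at y ∈ {1, 2}
  x = 3: [0↦2, 1↦0, 2↦2, 3↦3, 4↦3]  zeros at y ∈ {1}
  x = 4: [0↦1, 1↦1, 2↦0, 3↦3, 4↦0]  zeros at y ∈ {2, 4}
Collecting zeros: affine points = {(2, 1), (2, 2), (3, 1), (4, 2), (4, 4)}.
Total count |C(F_5)_aff| = 5.


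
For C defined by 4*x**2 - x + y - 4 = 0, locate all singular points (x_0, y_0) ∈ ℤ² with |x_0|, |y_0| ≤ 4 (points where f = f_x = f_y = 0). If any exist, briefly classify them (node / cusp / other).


No singular points in the scanned grid; C is smooth there.

Compute partial derivatives:
  f_x = 8*x - 1.
  f_y = 1.
f_y = 1 is a nonzero constant, so f_y never vanishes: no point (x, y) can satisfy f = f_x = f_y = 0. In particular no (x, y) ∈ {−4, ..., 4}² is singular; the curve is smooth.


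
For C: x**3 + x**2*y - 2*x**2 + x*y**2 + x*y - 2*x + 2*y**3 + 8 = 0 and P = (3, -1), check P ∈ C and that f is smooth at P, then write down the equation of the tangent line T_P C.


Tangent line at P: 7*x + 12*y - 9 = 0.

Step 1: f(3, -1) = 0, so P lies on C.
Step 2: partial derivatives
  f_x(x, y) = 3*x**2 + 2*x*y - 4*x + y**2 + y - 2, f_y(x, y) = x**2 + 2*x*y + x + 6*y**2.
  f_x(P) = 7, f_y(P) = 12 (gradient nonzero, so P is smooth).
Step 3: tangent line at P: 7·(x − 3) + 12·(y − -1) = 0.
Expanding: 7*x + 12*y - 9 = 0.


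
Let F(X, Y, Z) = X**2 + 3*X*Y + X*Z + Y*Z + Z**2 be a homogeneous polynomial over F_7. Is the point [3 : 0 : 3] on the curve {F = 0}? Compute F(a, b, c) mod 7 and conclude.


F(3,0,3) ≡ 6 (mod 7); P is NOT on the curve.

Evaluate F(3, 0, 3) term-by-term (mod 7).
  X**2 ↦ 1·9·1·1 = 9
  3*X*Y ↦ 3·3·0·1 = 0
  X*Z ↦ 1·3·1·3 = 9
  Y*Z ↦ 1·1·0·3 = 0
  Z**2 ↦ 1·1·1·9 = 9
Sum: F(3, 0, 3) = (9) + (0) + (9) + (0) + (9) = 27.
Reducing mod 7: 27 ≡ 6 (mod 7).
Since F(a, b, c) ≡ 6 ≠ 0 (mod 7), P does NOT lie on the curve.


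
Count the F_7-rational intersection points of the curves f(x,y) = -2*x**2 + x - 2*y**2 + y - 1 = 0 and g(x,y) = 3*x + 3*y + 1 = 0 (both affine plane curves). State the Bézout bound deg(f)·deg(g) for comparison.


Common zeros: {(0, 2), (2, 0)}; count = 2; Bézout bound = 2.

deg(f) = 2, deg(g) = 1, so Bézout bound = 2.
Scan x ∈ F_7. For each x, list the y ∈ F_7 with f(x, y) ≡ 0 and those with g(x, y) ≡ 0 (mod 7); the common zeros in that column are the intersection.
  x = 0: f ≡ 0 at y ∈ {2}; g ≡ 0 at y ∈ {2}; common: {2}.
  x = 1: f ≡ 0 at y ∈ ∅; g ≡ 0 at y ∈ {1}; common: ∅.
  x = 2: f ≡ 0 at y ∈ {0, 4}; g ≡ 0 at y ∈ {0}; common: {0}.
  x = 3: f ≡ 0 at y ∈ ∅; g ≡ 0 at y ∈ {6}; common: ∅.
  x = 4: f ≡ 0 at y ∈ {2}; g ≡ 0 at y ∈ {5}; common: ∅.
  x = 5: f ≡ 0 at y ∈ {5, 6}; g ≡ 0 at y ∈ {4}; common: ∅.
  x = 6: f ≡ 0 at y ∈ {5, 6}; g ≡ 0 at y ∈ {3}; common: ∅.
Collecting: common zeros = {(0, 2), (2, 0)}, so the count is 2.
Comparison with the Bézout bound: 2 ≤ 2 = deg(f)·deg(g), as expected for curves with no common component (the bound is attained).


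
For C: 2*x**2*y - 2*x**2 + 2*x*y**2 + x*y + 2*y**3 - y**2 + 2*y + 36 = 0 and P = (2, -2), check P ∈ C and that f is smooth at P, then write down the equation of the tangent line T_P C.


Tangent line at P: -18*x + 24*y + 84 = 0.

Step 1: f(2, -2) = 0, so P lies on C.
Step 2: partial derivatives
  f_x(x, y) = 4*x*y - 4*x + 2*y**2 + y, f_y(x, y) = 2*x**2 + 4*x*y + x + 6*y**2 - 2*y + 2.
  f_x(P) = -18, f_y(P) = 24 (gradient nonzero, so P is smooth).
Step 3: tangent line at P: -18·(x − 2) + 24·(y − -2) = 0.
Expanding: -18*x + 24*y + 84 = 0.


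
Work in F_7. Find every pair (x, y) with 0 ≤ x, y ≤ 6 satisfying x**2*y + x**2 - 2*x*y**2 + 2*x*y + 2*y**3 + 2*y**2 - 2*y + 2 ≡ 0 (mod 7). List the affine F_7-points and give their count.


Affine F_7-points: {(0, 4), (1, 2), (1, 6), (2, 4), (4, 3), (5, 2), (6, 3)}; count = 7.

For each of the 49 pairs (x, y) ∈ F_7², evaluate f(x, y) mod 7. Record the zeros.
  x = 0: [0↦2, 1↦4, 2↦1, 3↦5, 4↦0, 5↦5, 6↦4]  zeros at y ∈ {4}
  x = 1: [0↦3, 1↦6, 2↦0, 3↦4, 4↦2, 5↦6, 6↦0]  zeros at y ∈ {2, 6}
  x = 2: [0↦6, 1↦5, 2↦5, 3↦4, 4↦0, 5↦5, 6↦3]  zeros at y ∈ {4}
  x = 3: [0↦4, 1↦1, 2↦2, 3↦5, 4↦1, 5↦2, 6↦6]  zeros at y ∈ ∅
  x = 4: [0↦4, 1↦1, 2↦5, 3↦0, 4↦5, 5↦4, 6↦2]  zeros at y ∈ {3}
  x = 5: [0↦6, 1↦5, 2↦0, 3↦3, 4↦5, 5↦4, 6↦5]  zeros at y ∈ {2}
  x = 6: [0↦3, 1↦6, 2↦1, 3↦0, 4↦1, 5↦2, 6↦1]  zeros at y ∈ {3}
Collecting zeros: affine points = {(0, 4), (1, 2), (1, 6), (2, 4), (4, 3), (5, 2), (6, 3)}.
Total count |C(F_7)_aff| = 7.


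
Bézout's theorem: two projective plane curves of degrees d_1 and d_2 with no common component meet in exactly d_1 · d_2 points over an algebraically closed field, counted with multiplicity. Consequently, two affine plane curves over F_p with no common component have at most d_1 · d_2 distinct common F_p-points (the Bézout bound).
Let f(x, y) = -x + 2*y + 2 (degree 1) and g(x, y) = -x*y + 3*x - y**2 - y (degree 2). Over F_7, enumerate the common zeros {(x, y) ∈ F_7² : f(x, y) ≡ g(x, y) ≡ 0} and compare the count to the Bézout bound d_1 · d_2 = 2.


Common zeros: {(0, 6), (6, 2)}; count = 2; Bézout bound = 2.

deg(f) = 1, deg(g) = 2, so Bézout bound = 2.
Scan x ∈ F_7. For each x, list the y ∈ F_7 with f(x, y) ≡ 0 and those with g(x, y) ≡ 0 (mod 7); the common zeros in that column are the intersection.
  x = 0: f ≡ 0 at y ∈ {6}; g ≡ 0 at y ∈ {0, 6}; common: {6}.
  x = 1: f ≡ 0 at y ∈ {3}; g ≡ 0 at y ∈ {1, 4}; common: ∅.
  x = 2: f ≡ 0 at y ∈ {0}; g ≡ 0 at y ∈ ∅; common: ∅.
  x = 3: f ≡ 0 at y ∈ {4}; g ≡ 0 at y ∈ ∅; common: ∅.
  x = 4: f ≡ 0 at y ∈ {1}; g ≡ 0 at y ∈ ∅; common: ∅.
  x = 5: f ≡ 0 at y ∈ {5}; g ≡ 0 at y ∈ ∅; common: ∅.
  x = 6: f ≡ 0 at y ∈ {2}; g ≡ 0 at y ∈ {2, 5}; common: {2}.
Collecting: common zeros = {(0, 6), (6, 2)}, so the count is 2.
Comparison with the Bézout bound: 2 ≤ 2 = deg(f)·deg(g), as expected for curves with no common component (the bound is attained).
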